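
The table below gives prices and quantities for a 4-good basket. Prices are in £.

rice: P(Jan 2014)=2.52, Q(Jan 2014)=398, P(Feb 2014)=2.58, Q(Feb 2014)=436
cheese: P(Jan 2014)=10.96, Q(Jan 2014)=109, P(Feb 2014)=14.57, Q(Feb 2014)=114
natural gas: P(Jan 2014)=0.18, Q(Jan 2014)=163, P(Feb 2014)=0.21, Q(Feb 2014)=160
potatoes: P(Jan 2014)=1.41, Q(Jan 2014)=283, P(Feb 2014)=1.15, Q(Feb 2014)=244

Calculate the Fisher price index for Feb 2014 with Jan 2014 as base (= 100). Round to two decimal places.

Laspeyres component (base-period weights):
ΣP(Feb 2014)Q(Jan 2014) = 2.58×398 + 14.57×109 + 0.21×163 + 1.15×283 = 1026.84 + 1588.13 + 34.23 + 325.45 = 2974.65
ΣP(Jan 2014)Q(Jan 2014) = 2.52×398 + 10.96×109 + 0.18×163 + 1.41×283 = 1002.96 + 1194.64 + 29.34 + 399.03 = 2625.97
L = 2974.65 / 2625.97 × 100 = 113.2781
Paasche component (current-period weights):
ΣP(Feb 2014)Q(Feb 2014) = 2.58×436 + 14.57×114 + 0.21×160 + 1.15×244 = 1124.88 + 1660.98 + 33.6 + 280.6 = 3100.06
ΣP(Jan 2014)Q(Feb 2014) = 2.52×436 + 10.96×114 + 0.18×160 + 1.41×244 = 1098.72 + 1249.44 + 28.8 + 344.04 = 2721
P = 3100.06 / 2721 × 100 = 113.9309
Fisher = √(L × P) = √(113.2781 × 113.9309) = 113.6041

113.60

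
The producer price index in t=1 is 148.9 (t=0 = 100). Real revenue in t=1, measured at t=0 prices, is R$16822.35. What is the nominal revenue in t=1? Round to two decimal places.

25048.48

Nominal = Real × (Index/100) = 16822.35 × (148.9/100)
        = 16822.35 × 1.489 = 25048.4791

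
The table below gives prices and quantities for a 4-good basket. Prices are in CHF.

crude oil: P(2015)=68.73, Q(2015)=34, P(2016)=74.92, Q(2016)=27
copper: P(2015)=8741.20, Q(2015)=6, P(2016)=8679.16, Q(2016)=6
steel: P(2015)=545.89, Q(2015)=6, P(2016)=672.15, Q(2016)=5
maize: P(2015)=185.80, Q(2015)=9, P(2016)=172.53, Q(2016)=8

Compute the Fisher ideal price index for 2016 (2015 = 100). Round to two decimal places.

Laspeyres component (base-period weights):
ΣP(2016)Q(2015) = 74.92×34 + 8679.16×6 + 672.15×6 + 172.53×9 = 2547.28 + 52074.96 + 4032.9 + 1552.77 = 60207.91
ΣP(2015)Q(2015) = 68.73×34 + 8741.20×6 + 545.89×6 + 185.80×9 = 2336.82 + 52447.2 + 3275.34 + 1672.2 = 59731.56
L = 60207.91 / 59731.56 × 100 = 100.7975
Paasche component (current-period weights):
ΣP(2016)Q(2016) = 74.92×27 + 8679.16×6 + 672.15×5 + 172.53×8 = 2022.84 + 52074.96 + 3360.75 + 1380.24 = 58838.79
ΣP(2015)Q(2016) = 68.73×27 + 8741.20×6 + 545.89×5 + 185.80×8 = 1855.71 + 52447.2 + 2729.45 + 1486.4 = 58518.76
P = 58838.79 / 58518.76 × 100 = 100.5469
Fisher = √(L × P) = √(100.7975 × 100.5469) = 100.6721

100.67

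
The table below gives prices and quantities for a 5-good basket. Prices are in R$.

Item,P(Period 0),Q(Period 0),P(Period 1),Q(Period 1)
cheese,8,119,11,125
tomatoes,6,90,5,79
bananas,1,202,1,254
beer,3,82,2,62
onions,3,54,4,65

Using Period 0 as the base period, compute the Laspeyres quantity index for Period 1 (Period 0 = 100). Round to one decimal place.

Laspeyres quantity index uses base-period prices as weights.
ΣP(Period 0)·Q(Period 1) = 8×125 + 6×79 + 1×254 + 3×62 + 3×65 = 1000 + 474 + 254 + 186 + 195 = 2109
ΣP(Period 0)·Q(Period 0) = 8×119 + 6×90 + 1×202 + 3×82 + 3×54 = 952 + 540 + 202 + 246 + 162 = 2102
Index = 2109 / 2102 × 100 = 100.3330

100.3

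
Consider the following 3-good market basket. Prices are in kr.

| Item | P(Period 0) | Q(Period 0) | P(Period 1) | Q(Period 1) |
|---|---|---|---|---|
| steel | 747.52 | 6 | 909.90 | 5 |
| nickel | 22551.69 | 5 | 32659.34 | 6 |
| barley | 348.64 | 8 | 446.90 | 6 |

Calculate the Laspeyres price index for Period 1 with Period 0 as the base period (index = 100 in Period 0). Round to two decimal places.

143.57

Laspeyres price index uses base-period quantities as weights.
ΣP(Period 1)·Q(Period 0) = 909.90×6 + 32659.34×5 + 446.90×8 = 5459.4 + 163296.7 + 3575.2 = 172331.3
ΣP(Period 0)·Q(Period 0) = 747.52×6 + 22551.69×5 + 348.64×8 = 4485.12 + 112758.45 + 2789.12 = 120032.69
Index = 172331.3 / 120032.69 × 100 = 143.5703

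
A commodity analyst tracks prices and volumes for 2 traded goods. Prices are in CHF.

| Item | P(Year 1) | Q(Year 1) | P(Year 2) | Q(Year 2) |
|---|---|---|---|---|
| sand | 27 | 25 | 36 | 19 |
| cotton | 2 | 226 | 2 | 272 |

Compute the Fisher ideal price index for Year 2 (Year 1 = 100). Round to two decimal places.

118.06

Laspeyres component (base-period weights):
ΣP(Year 2)Q(Year 1) = 36×25 + 2×226 = 900 + 452 = 1352
ΣP(Year 1)Q(Year 1) = 27×25 + 2×226 = 675 + 452 = 1127
L = 1352 / 1127 × 100 = 119.9645
Paasche component (current-period weights):
ΣP(Year 2)Q(Year 2) = 36×19 + 2×272 = 684 + 544 = 1228
ΣP(Year 1)Q(Year 2) = 27×19 + 2×272 = 513 + 544 = 1057
P = 1228 / 1057 × 100 = 116.1779
Fisher = √(L × P) = √(119.9645 × 116.1779) = 118.0560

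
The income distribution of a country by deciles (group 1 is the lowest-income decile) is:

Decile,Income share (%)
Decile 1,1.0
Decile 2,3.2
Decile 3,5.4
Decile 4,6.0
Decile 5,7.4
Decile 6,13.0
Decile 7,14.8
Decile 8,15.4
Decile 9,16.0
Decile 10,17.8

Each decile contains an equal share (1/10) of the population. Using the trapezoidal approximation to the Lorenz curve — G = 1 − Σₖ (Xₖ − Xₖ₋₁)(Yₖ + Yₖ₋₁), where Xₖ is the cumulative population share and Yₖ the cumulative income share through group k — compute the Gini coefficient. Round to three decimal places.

Cumulative income shares Yₖ: 0.0100, 0.0420, 0.0960, 0.1560, 0.2300, 0.3600, 0.5080, 0.6620, 0.8220, 1.0000
Σ (Xₖ−Xₖ₋₁)(Yₖ+Yₖ₋₁) = (1/10)(0.0100+0.0000) + (1/10)(0.0420+0.0100) + (1/10)(0.0960+0.0420) + (1/10)(0.1560+0.0960) + (1/10)(0.2300+0.1560) + (1/10)(0.3600+0.2300) + (1/10)(0.5080+0.3600) + (1/10)(0.6620+0.5080) + (1/10)(0.8220+0.6620) + (1/10)(1.0000+0.8220)
  = 0.0010 + 0.0052 + 0.0138 + 0.0252 + 0.0386 + 0.0590 + 0.0868 + 0.1170 + 0.1484 + 0.1822 = 0.6772
G = 1 − 0.6772 = 0.3228

0.323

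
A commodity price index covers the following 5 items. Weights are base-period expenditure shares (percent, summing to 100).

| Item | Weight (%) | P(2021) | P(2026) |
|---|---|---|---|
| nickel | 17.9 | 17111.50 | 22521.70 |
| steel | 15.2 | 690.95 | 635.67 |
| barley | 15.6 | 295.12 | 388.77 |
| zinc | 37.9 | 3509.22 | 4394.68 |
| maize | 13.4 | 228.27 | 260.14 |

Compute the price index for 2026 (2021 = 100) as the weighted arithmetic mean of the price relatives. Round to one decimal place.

120.8

nickel: 17.9 × (22521.70/17111.50) = 17.9 × 1.316173 = 23.5595
steel: 15.2 × (635.67/690.95) = 15.2 × 0.919994 = 13.9839
barley: 15.6 × (388.77/295.12) = 15.6 × 1.317329 = 20.5503
zinc: 37.9 × (4394.68/3509.22) = 37.9 × 1.252324 = 47.4631
maize: 13.4 × (260.14/228.27) = 13.4 × 1.139615 = 15.2708
Index = Σ wᵢ·(p₁ᵢ/p₀ᵢ) = 23.5595 + 13.9839 + 20.5503 + 47.4631 + 15.2708 = 120.8277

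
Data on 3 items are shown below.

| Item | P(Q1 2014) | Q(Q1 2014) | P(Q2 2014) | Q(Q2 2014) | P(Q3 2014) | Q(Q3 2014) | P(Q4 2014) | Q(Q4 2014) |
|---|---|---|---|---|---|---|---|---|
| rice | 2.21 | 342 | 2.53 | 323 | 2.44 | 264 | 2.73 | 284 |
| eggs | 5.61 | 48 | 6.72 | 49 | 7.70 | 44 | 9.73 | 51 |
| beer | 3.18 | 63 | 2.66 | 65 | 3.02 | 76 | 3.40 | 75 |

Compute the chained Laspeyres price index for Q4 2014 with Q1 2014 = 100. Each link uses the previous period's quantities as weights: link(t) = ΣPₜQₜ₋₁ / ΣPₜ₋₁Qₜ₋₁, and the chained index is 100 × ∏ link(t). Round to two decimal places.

132.49

Link Q1 2014→Q2 2014:
ΣP(Q2 2014)Q(Q1 2014) = 2.53×342 + 6.72×48 + 2.66×63 = 865.26 + 322.56 + 167.58 = 1355.4
ΣP(Q1 2014)Q(Q1 2014) = 2.21×342 + 5.61×48 + 3.18×63 = 755.82 + 269.28 + 200.34 = 1225.44
link = 1355.4/1225.44 = 1.106052
Link Q2 2014→Q3 2014:
ΣP(Q3 2014)Q(Q2 2014) = 2.44×323 + 7.70×49 + 3.02×65 = 788.12 + 377.3 + 196.3 = 1361.72
ΣP(Q2 2014)Q(Q2 2014) = 2.53×323 + 6.72×49 + 2.66×65 = 817.19 + 329.28 + 172.9 = 1319.37
link = 1361.72/1319.37 = 1.032099
Link Q3 2014→Q4 2014:
ΣP(Q4 2014)Q(Q3 2014) = 2.73×264 + 9.73×44 + 3.40×76 = 720.72 + 428.12 + 258.4 = 1407.24
ΣP(Q3 2014)Q(Q3 2014) = 2.44×264 + 7.70×44 + 3.02×76 = 644.16 + 338.8 + 229.52 = 1212.48
link = 1407.24/1212.48 = 1.160629
Chained index = 100 × 1.106052 × 1.032099 × 1.160629 = 132.4922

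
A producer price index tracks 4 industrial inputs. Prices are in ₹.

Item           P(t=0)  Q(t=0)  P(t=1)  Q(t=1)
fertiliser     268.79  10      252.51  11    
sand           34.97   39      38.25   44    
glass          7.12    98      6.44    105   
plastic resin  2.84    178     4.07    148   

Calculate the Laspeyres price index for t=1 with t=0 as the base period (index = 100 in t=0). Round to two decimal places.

Laspeyres price index uses base-period quantities as weights.
ΣP(t=1)·Q(t=0) = 252.51×10 + 38.25×39 + 6.44×98 + 4.07×178 = 2525.1 + 1491.75 + 631.12 + 724.46 = 5372.43
ΣP(t=0)·Q(t=0) = 268.79×10 + 34.97×39 + 7.12×98 + 2.84×178 = 2687.9 + 1363.83 + 697.76 + 505.52 = 5255.01
Index = 5372.43 / 5255.01 × 100 = 102.2344

102.23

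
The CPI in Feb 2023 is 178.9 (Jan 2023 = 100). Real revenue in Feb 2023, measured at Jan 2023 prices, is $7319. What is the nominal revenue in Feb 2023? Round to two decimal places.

Nominal = Real × (Index/100) = 7319 × (178.9/100)
        = 7319 × 1.789 = 13093.6910

13093.69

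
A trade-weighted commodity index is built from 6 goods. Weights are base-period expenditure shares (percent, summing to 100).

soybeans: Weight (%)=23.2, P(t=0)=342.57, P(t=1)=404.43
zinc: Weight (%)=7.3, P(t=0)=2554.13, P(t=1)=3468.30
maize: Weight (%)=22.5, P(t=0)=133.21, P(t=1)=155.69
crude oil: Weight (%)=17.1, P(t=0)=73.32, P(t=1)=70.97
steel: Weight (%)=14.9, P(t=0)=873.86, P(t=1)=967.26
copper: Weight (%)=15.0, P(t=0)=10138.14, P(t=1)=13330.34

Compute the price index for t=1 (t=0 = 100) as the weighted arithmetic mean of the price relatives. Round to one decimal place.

116.4

soybeans: 23.2 × (404.43/342.57) = 23.2 × 1.180576 = 27.3894
zinc: 7.3 × (3468.30/2554.13) = 7.3 × 1.357918 = 9.9128
maize: 22.5 × (155.69/133.21) = 22.5 × 1.168756 = 26.2970
crude oil: 17.1 × (70.97/73.32) = 17.1 × 0.967949 = 16.5519
steel: 14.9 × (967.26/873.86) = 14.9 × 1.106882 = 16.4925
copper: 15.0 × (13330.34/10138.14) = 15.0 × 1.314870 = 19.7231
Index = Σ wᵢ·(p₁ᵢ/p₀ᵢ) = 27.3894 + 9.9128 + 26.2970 + 16.5519 + 16.4925 + 19.7231 = 116.3667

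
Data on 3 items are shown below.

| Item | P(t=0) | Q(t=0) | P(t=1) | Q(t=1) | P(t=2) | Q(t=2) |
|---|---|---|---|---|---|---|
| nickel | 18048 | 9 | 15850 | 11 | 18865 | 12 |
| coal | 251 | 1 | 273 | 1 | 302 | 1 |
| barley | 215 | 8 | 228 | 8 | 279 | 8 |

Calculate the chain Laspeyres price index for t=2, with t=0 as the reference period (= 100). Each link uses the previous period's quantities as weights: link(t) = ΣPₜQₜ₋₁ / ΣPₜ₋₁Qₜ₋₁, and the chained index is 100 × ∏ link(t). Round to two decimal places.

Link t=0→t=1:
ΣP(t=1)Q(t=0) = 15850×9 + 273×1 + 228×8 = 142650 + 273 + 1824 = 144747
ΣP(t=0)Q(t=0) = 18048×9 + 251×1 + 215×8 = 162432 + 251 + 1720 = 164403
link = 144747/164403 = 0.880440
Link t=1→t=2:
ΣP(t=2)Q(t=1) = 18865×11 + 302×1 + 279×8 = 207515 + 302 + 2232 = 210049
ΣP(t=1)Q(t=1) = 15850×11 + 273×1 + 228×8 = 174350 + 273 + 1824 = 176447
link = 210049/176447 = 1.190437
Chained index = 100 × 0.880440 × 1.190437 = 104.8108

104.81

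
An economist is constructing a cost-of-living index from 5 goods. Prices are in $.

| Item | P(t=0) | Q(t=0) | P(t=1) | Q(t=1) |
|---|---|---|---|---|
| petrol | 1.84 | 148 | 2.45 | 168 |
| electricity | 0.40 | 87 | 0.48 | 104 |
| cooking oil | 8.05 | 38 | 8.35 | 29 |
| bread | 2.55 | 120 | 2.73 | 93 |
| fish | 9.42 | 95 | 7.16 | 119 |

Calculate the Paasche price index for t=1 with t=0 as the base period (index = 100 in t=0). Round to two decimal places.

93.17

Paasche price index uses current-period quantities as weights.
ΣP(t=1)·Q(t=1) = 2.45×168 + 0.48×104 + 8.35×29 + 2.73×93 + 7.16×119 = 411.6 + 49.92 + 242.15 + 253.89 + 852.04 = 1809.6
ΣP(t=0)·Q(t=1) = 1.84×168 + 0.40×104 + 8.05×29 + 2.55×93 + 9.42×119 = 309.12 + 41.6 + 233.45 + 237.15 + 1120.98 = 1942.3
Index = 1809.6 / 1942.3 × 100 = 93.1679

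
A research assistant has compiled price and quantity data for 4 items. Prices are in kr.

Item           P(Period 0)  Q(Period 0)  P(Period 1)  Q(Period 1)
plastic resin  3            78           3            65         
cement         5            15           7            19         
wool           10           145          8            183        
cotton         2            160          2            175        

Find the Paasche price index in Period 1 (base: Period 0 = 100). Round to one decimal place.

86.7

Paasche price index uses current-period quantities as weights.
ΣP(Period 1)·Q(Period 1) = 3×65 + 7×19 + 8×183 + 2×175 = 195 + 133 + 1464 + 350 = 2142
ΣP(Period 0)·Q(Period 1) = 3×65 + 5×19 + 10×183 + 2×175 = 195 + 95 + 1830 + 350 = 2470
Index = 2142 / 2470 × 100 = 86.7206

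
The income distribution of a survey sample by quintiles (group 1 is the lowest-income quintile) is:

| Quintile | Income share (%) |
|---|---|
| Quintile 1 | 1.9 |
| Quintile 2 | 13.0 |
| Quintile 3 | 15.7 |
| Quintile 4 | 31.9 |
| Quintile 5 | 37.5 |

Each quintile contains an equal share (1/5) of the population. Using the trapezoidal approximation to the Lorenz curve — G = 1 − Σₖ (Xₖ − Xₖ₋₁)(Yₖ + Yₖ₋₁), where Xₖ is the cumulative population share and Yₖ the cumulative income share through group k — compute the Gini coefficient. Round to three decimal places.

0.360

Cumulative income shares Yₖ: 0.0190, 0.1490, 0.3060, 0.6250, 1.0000
Σ (Xₖ−Xₖ₋₁)(Yₖ+Yₖ₋₁) = (1/5)(0.0190+0.0000) + (1/5)(0.1490+0.0190) + (1/5)(0.3060+0.1490) + (1/5)(0.6250+0.3060) + (1/5)(1.0000+0.6250)
  = 0.0038 + 0.0336 + 0.0910 + 0.1862 + 0.3250 = 0.6396
G = 1 − 0.6396 = 0.3604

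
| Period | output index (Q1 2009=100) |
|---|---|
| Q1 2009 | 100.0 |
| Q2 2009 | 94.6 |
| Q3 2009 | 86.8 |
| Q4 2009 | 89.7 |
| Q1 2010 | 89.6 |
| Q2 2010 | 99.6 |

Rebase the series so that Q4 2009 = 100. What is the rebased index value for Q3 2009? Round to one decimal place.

96.8

Rebased(Q3 2009) = 86.8 / 89.7 × 100 = 96.7670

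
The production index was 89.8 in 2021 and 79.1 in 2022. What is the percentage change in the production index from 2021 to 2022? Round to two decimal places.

Change = (79.1 − 89.8) / 89.8 × 100
       = -10.7 / 89.8 × 100 = -11.9154%

-11.92%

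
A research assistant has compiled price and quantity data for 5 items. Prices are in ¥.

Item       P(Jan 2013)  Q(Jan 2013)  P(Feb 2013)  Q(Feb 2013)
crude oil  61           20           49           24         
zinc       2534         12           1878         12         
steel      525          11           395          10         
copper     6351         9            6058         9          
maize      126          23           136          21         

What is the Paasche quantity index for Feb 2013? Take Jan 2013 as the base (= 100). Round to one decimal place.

99.4

Paasche quantity index uses current-period prices as weights.
ΣP(Feb 2013)·Q(Feb 2013) = 49×24 + 1878×12 + 395×10 + 6058×9 + 136×21 = 1176 + 22536 + 3950 + 54522 + 2856 = 85040
ΣP(Feb 2013)·Q(Jan 2013) = 49×20 + 1878×12 + 395×11 + 6058×9 + 136×23 = 980 + 22536 + 4345 + 54522 + 3128 = 85511
Index = 85040 / 85511 × 100 = 99.4492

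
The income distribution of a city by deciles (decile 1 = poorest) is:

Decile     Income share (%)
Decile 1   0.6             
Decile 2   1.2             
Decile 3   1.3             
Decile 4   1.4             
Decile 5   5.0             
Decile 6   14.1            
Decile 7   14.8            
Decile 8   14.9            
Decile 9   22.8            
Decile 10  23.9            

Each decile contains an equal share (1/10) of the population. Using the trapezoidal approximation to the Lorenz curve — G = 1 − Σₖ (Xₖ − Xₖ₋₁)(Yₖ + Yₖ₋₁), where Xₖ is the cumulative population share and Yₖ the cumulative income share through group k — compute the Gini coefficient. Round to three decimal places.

Cumulative income shares Yₖ: 0.0060, 0.0180, 0.0310, 0.0450, 0.0950, 0.2360, 0.3840, 0.5330, 0.7610, 1.0000
Σ (Xₖ−Xₖ₋₁)(Yₖ+Yₖ₋₁) = (1/10)(0.0060+0.0000) + (1/10)(0.0180+0.0060) + (1/10)(0.0310+0.0180) + (1/10)(0.0450+0.0310) + (1/10)(0.0950+0.0450) + (1/10)(0.2360+0.0950) + (1/10)(0.3840+0.2360) + (1/10)(0.5330+0.3840) + (1/10)(0.7610+0.5330) + (1/10)(1.0000+0.7610)
  = 0.0006 + 0.0024 + 0.0049 + 0.0076 + 0.0140 + 0.0331 + 0.0620 + 0.0917 + 0.1294 + 0.1761 = 0.5218
G = 1 − 0.5218 = 0.4782

0.478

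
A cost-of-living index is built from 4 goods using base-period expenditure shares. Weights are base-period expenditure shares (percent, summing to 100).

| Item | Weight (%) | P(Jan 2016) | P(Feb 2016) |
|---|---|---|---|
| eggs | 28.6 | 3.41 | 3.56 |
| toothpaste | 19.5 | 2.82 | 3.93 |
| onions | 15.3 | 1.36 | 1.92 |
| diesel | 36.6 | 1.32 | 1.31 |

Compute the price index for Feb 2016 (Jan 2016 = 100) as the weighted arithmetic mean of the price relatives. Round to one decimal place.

eggs: 28.6 × (3.56/3.41) = 28.6 × 1.043988 = 29.8581
toothpaste: 19.5 × (3.93/2.82) = 19.5 × 1.393617 = 27.1755
onions: 15.3 × (1.92/1.36) = 15.3 × 1.411765 = 21.6000
diesel: 36.6 × (1.31/1.32) = 36.6 × 0.992424 = 36.3227
Index = Σ wᵢ·(p₁ᵢ/p₀ᵢ) = 29.8581 + 27.1755 + 21.6000 + 36.3227 = 114.9563

115.0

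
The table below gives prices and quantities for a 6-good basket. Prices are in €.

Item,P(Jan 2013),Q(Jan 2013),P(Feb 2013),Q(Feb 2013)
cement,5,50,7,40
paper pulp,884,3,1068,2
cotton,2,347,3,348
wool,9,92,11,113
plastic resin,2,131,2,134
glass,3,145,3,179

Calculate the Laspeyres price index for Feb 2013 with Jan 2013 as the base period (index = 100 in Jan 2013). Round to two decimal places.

Laspeyres price index uses base-period quantities as weights.
ΣP(Feb 2013)·Q(Jan 2013) = 7×50 + 1068×3 + 3×347 + 11×92 + 2×131 + 3×145 = 350 + 3204 + 1041 + 1012 + 262 + 435 = 6304
ΣP(Jan 2013)·Q(Jan 2013) = 5×50 + 884×3 + 2×347 + 9×92 + 2×131 + 3×145 = 250 + 2652 + 694 + 828 + 262 + 435 = 5121
Index = 6304 / 5121 × 100 = 123.1010

123.10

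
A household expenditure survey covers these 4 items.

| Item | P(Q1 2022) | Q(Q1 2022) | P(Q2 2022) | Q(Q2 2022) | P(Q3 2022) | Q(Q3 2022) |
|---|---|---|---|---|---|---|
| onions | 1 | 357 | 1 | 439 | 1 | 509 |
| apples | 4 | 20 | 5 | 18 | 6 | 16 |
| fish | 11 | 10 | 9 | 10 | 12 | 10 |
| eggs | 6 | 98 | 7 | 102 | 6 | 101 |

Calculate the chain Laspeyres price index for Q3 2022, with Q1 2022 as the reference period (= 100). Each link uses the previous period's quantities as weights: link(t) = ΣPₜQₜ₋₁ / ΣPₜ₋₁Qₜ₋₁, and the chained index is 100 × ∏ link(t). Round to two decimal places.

104.23

Link Q1 2022→Q2 2022:
ΣP(Q2 2022)Q(Q1 2022) = 1×357 + 5×20 + 9×10 + 7×98 = 357 + 100 + 90 + 686 = 1233
ΣP(Q1 2022)Q(Q1 2022) = 1×357 + 4×20 + 11×10 + 6×98 = 357 + 80 + 110 + 588 = 1135
link = 1233/1135 = 1.086344
Link Q2 2022→Q3 2022:
ΣP(Q3 2022)Q(Q2 2022) = 1×439 + 6×18 + 12×10 + 6×102 = 439 + 108 + 120 + 612 = 1279
ΣP(Q2 2022)Q(Q2 2022) = 1×439 + 5×18 + 9×10 + 7×102 = 439 + 90 + 90 + 714 = 1333
link = 1279/1333 = 0.959490
Chained index = 100 × 1.086344 × 0.959490 = 104.2336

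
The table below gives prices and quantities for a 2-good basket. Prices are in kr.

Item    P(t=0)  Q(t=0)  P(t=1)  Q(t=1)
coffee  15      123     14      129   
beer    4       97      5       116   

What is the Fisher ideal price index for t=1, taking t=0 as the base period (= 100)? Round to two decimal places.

99.15

Laspeyres component (base-period weights):
ΣP(t=1)Q(t=0) = 14×123 + 5×97 = 1722 + 485 = 2207
ΣP(t=0)Q(t=0) = 15×123 + 4×97 = 1845 + 388 = 2233
L = 2207 / 2233 × 100 = 98.8356
Paasche component (current-period weights):
ΣP(t=1)Q(t=1) = 14×129 + 5×116 = 1806 + 580 = 2386
ΣP(t=0)Q(t=1) = 15×129 + 4×116 = 1935 + 464 = 2399
P = 2386 / 2399 × 100 = 99.4581
Fisher = √(L × P) = √(98.8356 × 99.4581) = 99.1464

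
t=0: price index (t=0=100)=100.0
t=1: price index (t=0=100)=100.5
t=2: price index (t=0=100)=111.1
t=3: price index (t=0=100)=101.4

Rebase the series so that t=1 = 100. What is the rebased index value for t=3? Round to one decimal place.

Rebased(t=3) = 101.4 / 100.5 × 100 = 100.8955

100.9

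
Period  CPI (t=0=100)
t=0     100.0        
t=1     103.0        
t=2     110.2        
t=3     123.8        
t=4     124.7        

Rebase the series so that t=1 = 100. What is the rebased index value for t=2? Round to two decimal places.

106.99

Rebased(t=2) = 110.2 / 103.0 × 100 = 106.9903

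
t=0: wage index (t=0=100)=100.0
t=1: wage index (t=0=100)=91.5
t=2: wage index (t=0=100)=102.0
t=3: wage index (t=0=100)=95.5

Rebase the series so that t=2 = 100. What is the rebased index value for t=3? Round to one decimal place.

93.6

Rebased(t=3) = 95.5 / 102.0 × 100 = 93.6275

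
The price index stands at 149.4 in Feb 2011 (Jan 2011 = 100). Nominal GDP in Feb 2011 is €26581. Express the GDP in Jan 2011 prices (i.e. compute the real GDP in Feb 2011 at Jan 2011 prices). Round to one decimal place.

17791.8

Real = Nominal ÷ (Index/100) = 26581 ÷ (149.4/100)
     = 26581 ÷ 1.494 = 17791.8340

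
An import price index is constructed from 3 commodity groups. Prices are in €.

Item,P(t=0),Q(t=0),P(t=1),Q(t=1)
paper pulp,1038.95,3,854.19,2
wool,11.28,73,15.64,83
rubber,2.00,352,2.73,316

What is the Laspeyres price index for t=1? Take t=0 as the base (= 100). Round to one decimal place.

100.5

Laspeyres price index uses base-period quantities as weights.
ΣP(t=1)·Q(t=0) = 854.19×3 + 15.64×73 + 2.73×352 = 2562.57 + 1141.72 + 960.96 = 4665.25
ΣP(t=0)·Q(t=0) = 1038.95×3 + 11.28×73 + 2.00×352 = 3116.85 + 823.44 + 704 = 4644.29
Index = 4665.25 / 4644.29 × 100 = 100.4513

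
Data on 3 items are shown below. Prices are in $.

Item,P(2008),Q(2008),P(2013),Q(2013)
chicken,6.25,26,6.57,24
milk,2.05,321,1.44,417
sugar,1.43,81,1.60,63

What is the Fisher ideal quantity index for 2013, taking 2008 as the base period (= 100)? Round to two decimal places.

114.76

Laspeyres component (base-period weights):
ΣP(2008)Q(2013) = 6.25×24 + 2.05×417 + 1.43×63 = 150 + 854.85 + 90.09 = 1094.94
ΣP(2008)Q(2008) = 6.25×26 + 2.05×321 + 1.43×81 = 162.5 + 658.05 + 115.83 = 936.38
L = 1094.94 / 936.38 × 100 = 116.9333
Paasche component (current-period weights):
ΣP(2013)Q(2013) = 6.57×24 + 1.44×417 + 1.60×63 = 157.68 + 600.48 + 100.8 = 858.96
ΣP(2013)Q(2008) = 6.57×26 + 1.44×321 + 1.60×81 = 170.82 + 462.24 + 129.6 = 762.66
P = 858.96 / 762.66 × 100 = 112.6269
Fisher = √(L × P) = √(116.9333 × 112.6269) = 114.7599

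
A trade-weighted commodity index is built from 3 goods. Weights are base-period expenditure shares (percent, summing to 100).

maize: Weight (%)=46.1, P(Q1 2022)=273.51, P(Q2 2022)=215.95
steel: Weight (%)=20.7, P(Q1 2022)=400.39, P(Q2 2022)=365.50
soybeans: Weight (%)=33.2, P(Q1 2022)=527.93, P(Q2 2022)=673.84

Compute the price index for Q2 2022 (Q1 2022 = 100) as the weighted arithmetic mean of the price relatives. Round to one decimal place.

maize: 46.1 × (215.95/273.51) = 46.1 × 0.789551 = 36.3983
steel: 20.7 × (365.50/400.39) = 20.7 × 0.912860 = 18.8962
soybeans: 33.2 × (673.84/527.93) = 33.2 × 1.276381 = 42.3759
Index = Σ wᵢ·(p₁ᵢ/p₀ᵢ) = 36.3983 + 18.8962 + 42.3759 = 97.6703

97.7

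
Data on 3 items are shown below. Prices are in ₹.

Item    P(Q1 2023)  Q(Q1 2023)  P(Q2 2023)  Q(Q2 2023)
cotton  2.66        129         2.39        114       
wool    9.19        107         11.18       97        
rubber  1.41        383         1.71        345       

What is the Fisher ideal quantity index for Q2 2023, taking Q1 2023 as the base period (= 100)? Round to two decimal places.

90.11

Laspeyres component (base-period weights):
ΣP(Q1 2023)Q(Q2 2023) = 2.66×114 + 9.19×97 + 1.41×345 = 303.24 + 891.43 + 486.45 = 1681.12
ΣP(Q1 2023)Q(Q1 2023) = 2.66×129 + 9.19×107 + 1.41×383 = 343.14 + 983.33 + 540.03 = 1866.5
L = 1681.12 / 1866.5 × 100 = 90.0680
Paasche component (current-period weights):
ΣP(Q2 2023)Q(Q2 2023) = 2.39×114 + 11.18×97 + 1.71×345 = 272.46 + 1084.46 + 589.95 = 1946.87
ΣP(Q2 2023)Q(Q1 2023) = 2.39×129 + 11.18×107 + 1.71×383 = 308.31 + 1196.26 + 654.93 = 2159.5
P = 1946.87 / 2159.5 × 100 = 90.1537
Fisher = √(L × P) = √(90.0680 × 90.1537) = 90.1109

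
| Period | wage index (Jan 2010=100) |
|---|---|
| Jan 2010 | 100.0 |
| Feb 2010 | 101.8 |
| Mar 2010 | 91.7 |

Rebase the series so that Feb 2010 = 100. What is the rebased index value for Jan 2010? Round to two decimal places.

98.23

Rebased(Jan 2010) = 100.0 / 101.8 × 100 = 98.2318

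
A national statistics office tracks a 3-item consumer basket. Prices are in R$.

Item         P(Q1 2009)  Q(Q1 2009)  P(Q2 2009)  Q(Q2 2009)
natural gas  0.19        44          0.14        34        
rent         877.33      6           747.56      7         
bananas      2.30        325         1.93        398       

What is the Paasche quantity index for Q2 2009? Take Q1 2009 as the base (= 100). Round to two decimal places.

117.33

Paasche quantity index uses current-period prices as weights.
ΣP(Q2 2009)·Q(Q2 2009) = 0.14×34 + 747.56×7 + 1.93×398 = 4.76 + 5232.92 + 768.14 = 6005.82
ΣP(Q2 2009)·Q(Q1 2009) = 0.14×44 + 747.56×6 + 1.93×325 = 6.16 + 4485.36 + 627.25 = 5118.77
Index = 6005.82 / 5118.77 × 100 = 117.3294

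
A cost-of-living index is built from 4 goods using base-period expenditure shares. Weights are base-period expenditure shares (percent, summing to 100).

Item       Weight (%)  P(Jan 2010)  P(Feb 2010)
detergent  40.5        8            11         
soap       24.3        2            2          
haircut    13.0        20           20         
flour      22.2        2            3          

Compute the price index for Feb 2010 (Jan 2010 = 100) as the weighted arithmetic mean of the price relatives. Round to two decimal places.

126.29

detergent: 40.5 × (11/8) = 40.5 × 1.375000 = 55.6875
soap: 24.3 × (2/2) = 24.3 × 1.000000 = 24.3000
haircut: 13.0 × (20/20) = 13.0 × 1.000000 = 13.0000
flour: 22.2 × (3/2) = 22.2 × 1.500000 = 33.3000
Index = Σ wᵢ·(p₁ᵢ/p₀ᵢ) = 55.6875 + 24.3000 + 13.0000 + 33.3000 = 126.2875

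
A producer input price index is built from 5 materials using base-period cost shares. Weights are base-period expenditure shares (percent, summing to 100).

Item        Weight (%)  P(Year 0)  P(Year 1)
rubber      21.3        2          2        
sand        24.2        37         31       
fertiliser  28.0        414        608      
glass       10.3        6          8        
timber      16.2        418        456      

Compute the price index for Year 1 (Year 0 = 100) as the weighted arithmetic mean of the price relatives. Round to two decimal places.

114.10

rubber: 21.3 × (2/2) = 21.3 × 1.000000 = 21.3000
sand: 24.2 × (31/37) = 24.2 × 0.837838 = 20.2757
fertiliser: 28.0 × (608/414) = 28.0 × 1.468599 = 41.1208
glass: 10.3 × (8/6) = 10.3 × 1.333333 = 13.7333
timber: 16.2 × (456/418) = 16.2 × 1.090909 = 17.6727
Index = Σ wᵢ·(p₁ᵢ/p₀ᵢ) = 21.3000 + 20.2757 + 41.1208 + 13.7333 + 17.6727 = 114.1025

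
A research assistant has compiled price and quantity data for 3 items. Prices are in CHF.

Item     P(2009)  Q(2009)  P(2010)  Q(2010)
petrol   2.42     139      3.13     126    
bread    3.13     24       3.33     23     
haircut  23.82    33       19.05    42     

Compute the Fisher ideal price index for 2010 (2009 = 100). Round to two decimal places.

93.88

Laspeyres component (base-period weights):
ΣP(2010)Q(2009) = 3.13×139 + 3.33×24 + 19.05×33 = 435.07 + 79.92 + 628.65 = 1143.64
ΣP(2009)Q(2009) = 2.42×139 + 3.13×24 + 23.82×33 = 336.38 + 75.12 + 786.06 = 1197.56
L = 1143.64 / 1197.56 × 100 = 95.4975
Paasche component (current-period weights):
ΣP(2010)Q(2010) = 3.13×126 + 3.33×23 + 19.05×42 = 394.38 + 76.59 + 800.1 = 1271.07
ΣP(2009)Q(2010) = 2.42×126 + 3.13×23 + 23.82×42 = 304.92 + 71.99 + 1000.44 = 1377.35
P = 1271.07 / 1377.35 × 100 = 92.2837
Fisher = √(L × P) = √(95.4975 × 92.2837) = 93.8769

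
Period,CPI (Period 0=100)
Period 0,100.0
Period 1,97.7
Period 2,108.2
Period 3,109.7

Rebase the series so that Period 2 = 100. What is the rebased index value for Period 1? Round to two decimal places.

Rebased(Period 1) = 97.7 / 108.2 × 100 = 90.2957

90.30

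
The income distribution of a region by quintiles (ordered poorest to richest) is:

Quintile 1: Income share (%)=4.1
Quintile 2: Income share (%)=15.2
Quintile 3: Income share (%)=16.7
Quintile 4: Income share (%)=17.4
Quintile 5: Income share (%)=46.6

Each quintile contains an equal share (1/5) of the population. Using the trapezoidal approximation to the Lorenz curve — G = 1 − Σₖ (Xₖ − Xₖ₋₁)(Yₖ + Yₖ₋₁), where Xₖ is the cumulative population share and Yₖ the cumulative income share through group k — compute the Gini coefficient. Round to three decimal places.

Cumulative income shares Yₖ: 0.0410, 0.1930, 0.3600, 0.5340, 1.0000
Σ (Xₖ−Xₖ₋₁)(Yₖ+Yₖ₋₁) = (1/5)(0.0410+0.0000) + (1/5)(0.1930+0.0410) + (1/5)(0.3600+0.1930) + (1/5)(0.5340+0.3600) + (1/5)(1.0000+0.5340)
  = 0.0082 + 0.0468 + 0.1106 + 0.1788 + 0.3068 = 0.6512
G = 1 − 0.6512 = 0.3488

0.349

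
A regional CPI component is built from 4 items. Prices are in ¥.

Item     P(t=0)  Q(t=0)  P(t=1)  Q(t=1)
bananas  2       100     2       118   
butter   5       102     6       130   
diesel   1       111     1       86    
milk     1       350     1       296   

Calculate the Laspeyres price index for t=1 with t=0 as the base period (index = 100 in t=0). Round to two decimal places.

108.71

Laspeyres price index uses base-period quantities as weights.
ΣP(t=1)·Q(t=0) = 2×100 + 6×102 + 1×111 + 1×350 = 200 + 612 + 111 + 350 = 1273
ΣP(t=0)·Q(t=0) = 2×100 + 5×102 + 1×111 + 1×350 = 200 + 510 + 111 + 350 = 1171
Index = 1273 / 1171 × 100 = 108.7105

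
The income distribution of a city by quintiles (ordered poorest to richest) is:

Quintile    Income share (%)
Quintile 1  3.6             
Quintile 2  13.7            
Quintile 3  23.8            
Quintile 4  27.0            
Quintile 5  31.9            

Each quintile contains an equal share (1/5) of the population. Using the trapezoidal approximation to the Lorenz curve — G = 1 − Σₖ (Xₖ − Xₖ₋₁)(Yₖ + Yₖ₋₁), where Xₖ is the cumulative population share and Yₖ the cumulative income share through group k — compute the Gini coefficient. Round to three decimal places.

0.280

Cumulative income shares Yₖ: 0.0360, 0.1730, 0.4110, 0.6810, 1.0000
Σ (Xₖ−Xₖ₋₁)(Yₖ+Yₖ₋₁) = (1/5)(0.0360+0.0000) + (1/5)(0.1730+0.0360) + (1/5)(0.4110+0.1730) + (1/5)(0.6810+0.4110) + (1/5)(1.0000+0.6810)
  = 0.0072 + 0.0418 + 0.1168 + 0.2184 + 0.3362 = 0.7204
G = 1 − 0.7204 = 0.2796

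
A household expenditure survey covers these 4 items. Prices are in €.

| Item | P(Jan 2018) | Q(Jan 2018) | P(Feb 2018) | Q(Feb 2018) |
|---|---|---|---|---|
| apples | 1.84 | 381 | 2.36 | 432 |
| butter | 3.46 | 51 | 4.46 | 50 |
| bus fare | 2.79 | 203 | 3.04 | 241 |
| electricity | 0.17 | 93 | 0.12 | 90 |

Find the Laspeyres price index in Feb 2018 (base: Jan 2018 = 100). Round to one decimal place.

120.2

Laspeyres price index uses base-period quantities as weights.
ΣP(Feb 2018)·Q(Jan 2018) = 2.36×381 + 4.46×51 + 3.04×203 + 0.12×93 = 899.16 + 227.46 + 617.12 + 11.16 = 1754.9
ΣP(Jan 2018)·Q(Jan 2018) = 1.84×381 + 3.46×51 + 2.79×203 + 0.17×93 = 701.04 + 176.46 + 566.37 + 15.81 = 1459.68
Index = 1754.9 / 1459.68 × 100 = 120.2250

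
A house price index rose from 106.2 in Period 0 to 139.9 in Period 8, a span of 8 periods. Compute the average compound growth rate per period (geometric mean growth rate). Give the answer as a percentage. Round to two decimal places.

Growth factor = (139.9/106.2)^(1/8) = (1.317326)^(1/8) = 1.035051
Growth rate = 1.035051 − 1 = 0.035051 = 3.5051%

3.51%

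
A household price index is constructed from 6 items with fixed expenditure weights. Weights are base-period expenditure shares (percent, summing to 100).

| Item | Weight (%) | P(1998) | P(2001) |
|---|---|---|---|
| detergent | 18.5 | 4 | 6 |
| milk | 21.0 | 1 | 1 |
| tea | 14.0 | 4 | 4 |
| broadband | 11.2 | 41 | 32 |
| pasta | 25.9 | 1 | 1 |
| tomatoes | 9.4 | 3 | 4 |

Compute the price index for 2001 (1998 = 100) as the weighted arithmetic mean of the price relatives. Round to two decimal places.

109.92

detergent: 18.5 × (6/4) = 18.5 × 1.500000 = 27.7500
milk: 21.0 × (1/1) = 21.0 × 1.000000 = 21.0000
tea: 14.0 × (4/4) = 14.0 × 1.000000 = 14.0000
broadband: 11.2 × (32/41) = 11.2 × 0.780488 = 8.7415
pasta: 25.9 × (1/1) = 25.9 × 1.000000 = 25.9000
tomatoes: 9.4 × (4/3) = 9.4 × 1.333333 = 12.5333
Index = Σ wᵢ·(p₁ᵢ/p₀ᵢ) = 27.7500 + 21.0000 + 14.0000 + 8.7415 + 25.9000 + 12.5333 = 109.9248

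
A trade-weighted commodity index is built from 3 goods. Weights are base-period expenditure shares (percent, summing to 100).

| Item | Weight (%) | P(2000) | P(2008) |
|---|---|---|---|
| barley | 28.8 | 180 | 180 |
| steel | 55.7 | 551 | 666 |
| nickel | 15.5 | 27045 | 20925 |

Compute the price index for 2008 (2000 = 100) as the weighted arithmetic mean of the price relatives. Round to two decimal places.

barley: 28.8 × (180/180) = 28.8 × 1.000000 = 28.8000
steel: 55.7 × (666/551) = 55.7 × 1.208711 = 67.3252
nickel: 15.5 × (20925/27045) = 15.5 × 0.773710 = 11.9925
Index = Σ wᵢ·(p₁ᵢ/p₀ᵢ) = 28.8000 + 67.3252 + 11.9925 = 108.1177

108.12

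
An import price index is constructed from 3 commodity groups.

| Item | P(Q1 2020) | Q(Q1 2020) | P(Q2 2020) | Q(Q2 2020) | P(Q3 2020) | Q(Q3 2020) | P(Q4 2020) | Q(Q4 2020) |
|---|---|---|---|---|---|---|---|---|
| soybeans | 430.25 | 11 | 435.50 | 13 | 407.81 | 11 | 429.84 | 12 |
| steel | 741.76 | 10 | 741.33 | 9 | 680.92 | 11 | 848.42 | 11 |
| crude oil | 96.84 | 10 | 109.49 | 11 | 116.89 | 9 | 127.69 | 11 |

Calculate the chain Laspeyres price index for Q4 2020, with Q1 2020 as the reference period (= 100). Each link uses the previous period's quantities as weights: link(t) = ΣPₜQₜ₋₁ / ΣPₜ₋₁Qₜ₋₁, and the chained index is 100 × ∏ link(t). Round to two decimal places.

Link Q1 2020→Q2 2020:
ΣP(Q2 2020)Q(Q1 2020) = 435.50×11 + 741.33×10 + 109.49×10 = 4790.5 + 7413.3 + 1094.9 = 13298.7
ΣP(Q1 2020)Q(Q1 2020) = 430.25×11 + 741.76×10 + 96.84×10 = 4732.75 + 7417.6 + 968.4 = 13118.75
link = 13298.7/13118.75 = 1.013717
Link Q2 2020→Q3 2020:
ΣP(Q3 2020)Q(Q2 2020) = 407.81×13 + 680.92×9 + 116.89×11 = 5301.53 + 6128.28 + 1285.79 = 12715.6
ΣP(Q2 2020)Q(Q2 2020) = 435.50×13 + 741.33×9 + 109.49×11 = 5661.5 + 6671.97 + 1204.39 = 13537.86
link = 12715.6/13537.86 = 0.939262
Link Q3 2020→Q4 2020:
ΣP(Q4 2020)Q(Q3 2020) = 429.84×11 + 848.42×11 + 127.69×9 = 4728.24 + 9332.62 + 1149.21 = 15210.07
ΣP(Q3 2020)Q(Q3 2020) = 407.81×11 + 680.92×11 + 116.89×9 = 4485.91 + 7490.12 + 1052.01 = 13028.04
link = 15210.07/13028.04 = 1.167487
Chained index = 100 × 1.013717 × 0.939262 × 1.167487 = 111.1618

111.16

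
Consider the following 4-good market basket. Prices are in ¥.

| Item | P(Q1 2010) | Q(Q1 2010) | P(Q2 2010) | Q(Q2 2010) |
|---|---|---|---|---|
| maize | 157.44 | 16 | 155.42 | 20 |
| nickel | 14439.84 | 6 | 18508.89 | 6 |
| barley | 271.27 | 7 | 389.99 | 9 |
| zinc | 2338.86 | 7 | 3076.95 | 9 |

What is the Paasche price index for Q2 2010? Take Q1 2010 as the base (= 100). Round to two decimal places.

128.32

Paasche price index uses current-period quantities as weights.
ΣP(Q2 2010)·Q(Q2 2010) = 155.42×20 + 18508.89×6 + 389.99×9 + 3076.95×9 = 3108.4 + 111053.34 + 3509.91 + 27692.55 = 145364.2
ΣP(Q1 2010)·Q(Q2 2010) = 157.44×20 + 14439.84×6 + 271.27×9 + 2338.86×9 = 3148.8 + 86639.04 + 2441.43 + 21049.74 = 113279.01
Index = 145364.2 / 113279.01 × 100 = 128.3240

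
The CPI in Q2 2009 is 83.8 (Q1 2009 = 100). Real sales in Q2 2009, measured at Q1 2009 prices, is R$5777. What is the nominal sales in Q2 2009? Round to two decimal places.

4841.13

Nominal = Real × (Index/100) = 5777 × (83.8/100)
        = 5777 × 0.838 = 4841.1260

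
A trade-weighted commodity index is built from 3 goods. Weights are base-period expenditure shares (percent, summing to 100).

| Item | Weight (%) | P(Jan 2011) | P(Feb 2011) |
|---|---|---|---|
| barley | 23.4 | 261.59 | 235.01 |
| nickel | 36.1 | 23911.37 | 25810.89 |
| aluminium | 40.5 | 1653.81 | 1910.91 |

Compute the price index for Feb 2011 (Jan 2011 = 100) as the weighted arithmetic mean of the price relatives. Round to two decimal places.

106.79

barley: 23.4 × (235.01/261.59) = 23.4 × 0.898391 = 21.0223
nickel: 36.1 × (25810.89/23911.37) = 36.1 × 1.079440 = 38.9678
aluminium: 40.5 × (1910.91/1653.81) = 40.5 × 1.155459 = 46.7961
Index = Σ wᵢ·(p₁ᵢ/p₀ᵢ) = 21.0223 + 38.9678 + 46.7961 = 106.7862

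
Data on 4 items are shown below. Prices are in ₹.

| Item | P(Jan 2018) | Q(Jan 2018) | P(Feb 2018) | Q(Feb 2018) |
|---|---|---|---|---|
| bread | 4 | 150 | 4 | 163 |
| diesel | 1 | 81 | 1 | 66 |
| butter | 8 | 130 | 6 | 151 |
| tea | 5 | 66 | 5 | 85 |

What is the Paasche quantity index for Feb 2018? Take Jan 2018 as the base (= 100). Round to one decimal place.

Paasche quantity index uses current-period prices as weights.
ΣP(Feb 2018)·Q(Feb 2018) = 4×163 + 1×66 + 6×151 + 5×85 = 652 + 66 + 906 + 425 = 2049
ΣP(Feb 2018)·Q(Jan 2018) = 4×150 + 1×81 + 6×130 + 5×66 = 600 + 81 + 780 + 330 = 1791
Index = 2049 / 1791 × 100 = 114.4054

114.4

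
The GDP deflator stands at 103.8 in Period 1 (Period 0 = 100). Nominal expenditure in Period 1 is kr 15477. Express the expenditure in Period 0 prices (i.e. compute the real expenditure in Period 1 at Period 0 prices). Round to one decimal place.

Real = Nominal ÷ (Index/100) = 15477 ÷ (103.8/100)
     = 15477 ÷ 1.038 = 14910.4046

14910.4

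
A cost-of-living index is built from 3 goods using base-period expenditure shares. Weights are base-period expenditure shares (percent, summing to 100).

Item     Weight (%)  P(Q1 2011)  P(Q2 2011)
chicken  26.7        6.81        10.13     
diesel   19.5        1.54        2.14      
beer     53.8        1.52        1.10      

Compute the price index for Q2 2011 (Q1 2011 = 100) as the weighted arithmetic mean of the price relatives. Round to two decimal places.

chicken: 26.7 × (10.13/6.81) = 26.7 × 1.487518 = 39.7167
diesel: 19.5 × (2.14/1.54) = 19.5 × 1.389610 = 27.0974
beer: 53.8 × (1.10/1.52) = 53.8 × 0.723684 = 38.9342
Index = Σ wᵢ·(p₁ᵢ/p₀ᵢ) = 39.7167 + 27.0974 + 38.9342 = 105.7484

105.75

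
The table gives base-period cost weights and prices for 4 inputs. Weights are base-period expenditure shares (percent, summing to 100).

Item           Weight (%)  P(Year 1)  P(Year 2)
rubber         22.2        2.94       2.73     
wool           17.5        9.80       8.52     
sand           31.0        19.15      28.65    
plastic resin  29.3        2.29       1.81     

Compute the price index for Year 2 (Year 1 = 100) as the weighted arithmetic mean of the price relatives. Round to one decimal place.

rubber: 22.2 × (2.73/2.94) = 22.2 × 0.928571 = 20.6143
wool: 17.5 × (8.52/9.80) = 17.5 × 0.869388 = 15.2143
sand: 31.0 × (28.65/19.15) = 31.0 × 1.496084 = 46.3786
plastic resin: 29.3 × (1.81/2.29) = 29.3 × 0.790393 = 23.1585
Index = Σ wᵢ·(p₁ᵢ/p₀ᵢ) = 20.6143 + 15.2143 + 46.3786 + 23.1585 = 105.3657

105.4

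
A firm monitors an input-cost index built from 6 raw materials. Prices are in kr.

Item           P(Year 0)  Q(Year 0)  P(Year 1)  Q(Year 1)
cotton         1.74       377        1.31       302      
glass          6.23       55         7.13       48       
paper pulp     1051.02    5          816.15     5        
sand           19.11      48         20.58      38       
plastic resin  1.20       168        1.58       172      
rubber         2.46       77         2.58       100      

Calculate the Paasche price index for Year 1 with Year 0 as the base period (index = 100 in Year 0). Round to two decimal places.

Paasche price index uses current-period quantities as weights.
ΣP(Year 1)·Q(Year 1) = 1.31×302 + 7.13×48 + 816.15×5 + 20.58×38 + 1.58×172 + 2.58×100 = 395.62 + 342.24 + 4080.75 + 782.04 + 271.76 + 258 = 6130.41
ΣP(Year 0)·Q(Year 1) = 1.74×302 + 6.23×48 + 1051.02×5 + 19.11×38 + 1.20×172 + 2.46×100 = 525.48 + 299.04 + 5255.1 + 726.18 + 206.4 + 246 = 7258.2
Index = 6130.41 / 7258.2 × 100 = 84.4619

84.46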